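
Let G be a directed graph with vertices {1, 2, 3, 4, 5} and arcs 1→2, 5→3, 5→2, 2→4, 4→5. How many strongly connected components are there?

3

{2, 4, 5} are all mutually reachable — one SCC of size 3.
{3} is an SCC by itself.
{1} is an SCC by itself.
That gives 3 strongly connected components.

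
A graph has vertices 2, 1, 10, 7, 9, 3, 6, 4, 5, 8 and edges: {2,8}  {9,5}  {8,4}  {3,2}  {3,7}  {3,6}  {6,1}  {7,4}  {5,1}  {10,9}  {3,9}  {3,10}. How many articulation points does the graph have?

Removing 3 increases the component count from 1 to 2, so 3 is a cut vertex.
By contrast removing 8 leaves 1 component; it is not a cut vertex. No other vertex is a cut vertex either.

1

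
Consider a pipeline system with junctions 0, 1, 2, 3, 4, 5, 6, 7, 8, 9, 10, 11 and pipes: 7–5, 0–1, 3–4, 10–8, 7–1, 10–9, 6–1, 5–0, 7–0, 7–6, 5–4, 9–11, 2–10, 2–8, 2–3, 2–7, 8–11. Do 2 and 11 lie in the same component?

From 2 we can reach 0, 1, 2, 3, 4, 5, 6, 7, 8, 9, 10, 11, which includes 11.

Yes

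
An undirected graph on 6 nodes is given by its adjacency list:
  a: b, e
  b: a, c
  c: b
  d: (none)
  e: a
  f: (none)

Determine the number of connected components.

3

d is isolated — a component by itself.
f is isolated — a component by itself.
Starting from a we can reach a, b, c, e. That is one component of size 4.
Total: 3 components.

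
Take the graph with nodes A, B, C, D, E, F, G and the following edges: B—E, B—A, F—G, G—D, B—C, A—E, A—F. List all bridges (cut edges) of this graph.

The edges on the cycle B-A-E-B are not bridges since each lies on that cycle.
But removing F—G disconnects F from G; removing A—F disconnects A from F; removing G—D disconnects G from D; removing B—C disconnects B from C — these are bridges.

A-F, B-C, D-G, F-G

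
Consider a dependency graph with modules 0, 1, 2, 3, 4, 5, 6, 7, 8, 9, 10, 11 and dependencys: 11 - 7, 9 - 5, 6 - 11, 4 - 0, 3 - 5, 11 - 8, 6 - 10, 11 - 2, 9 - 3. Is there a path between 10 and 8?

Yes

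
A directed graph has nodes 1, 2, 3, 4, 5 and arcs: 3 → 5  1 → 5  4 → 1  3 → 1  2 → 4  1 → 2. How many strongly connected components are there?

{1, 2, 4} are all mutually reachable — one SCC of size 3.
{5} is an SCC by itself.
{3} is an SCC by itself.
That gives 3 strongly connected components.

3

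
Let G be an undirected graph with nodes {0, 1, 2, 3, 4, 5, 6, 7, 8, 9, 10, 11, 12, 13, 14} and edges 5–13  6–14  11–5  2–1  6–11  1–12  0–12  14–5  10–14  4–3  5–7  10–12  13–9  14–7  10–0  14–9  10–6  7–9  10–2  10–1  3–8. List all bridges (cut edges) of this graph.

3-4, 3-8

The edges on the cycle 5-13-9-7-5 are not bridges since each lies on that cycle.
But removing 3–8 disconnects 3 from 8; removing 4–3 disconnects 4 from 3 — these are bridges.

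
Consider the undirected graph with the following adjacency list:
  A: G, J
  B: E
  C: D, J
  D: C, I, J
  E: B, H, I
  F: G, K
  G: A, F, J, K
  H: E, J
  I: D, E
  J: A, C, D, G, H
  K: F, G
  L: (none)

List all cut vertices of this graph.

E, G, J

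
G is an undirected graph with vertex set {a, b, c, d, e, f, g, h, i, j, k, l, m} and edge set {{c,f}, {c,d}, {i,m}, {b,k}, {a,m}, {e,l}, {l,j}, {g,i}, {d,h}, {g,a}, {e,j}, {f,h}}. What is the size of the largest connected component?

4

Starting from b we can reach b, k. That is one component of size 2.
Starting from e we can reach e, j, l. That is one component of size 3.
Starting from a we can reach a, g, i, m. That is one component of size 4.
Starting from c we can reach c, d, f, h. That is one component of size 4.
The largest has 4 vertices.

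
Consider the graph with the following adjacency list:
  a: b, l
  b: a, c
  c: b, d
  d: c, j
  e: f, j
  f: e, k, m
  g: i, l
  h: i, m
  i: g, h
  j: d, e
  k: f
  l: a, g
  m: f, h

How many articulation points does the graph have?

1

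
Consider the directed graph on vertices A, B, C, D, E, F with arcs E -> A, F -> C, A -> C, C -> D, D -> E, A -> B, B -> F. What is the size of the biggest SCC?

6

{A, B, C, D, E, F} are all mutually reachable — one SCC of size 6.
The largest has 6 vertices.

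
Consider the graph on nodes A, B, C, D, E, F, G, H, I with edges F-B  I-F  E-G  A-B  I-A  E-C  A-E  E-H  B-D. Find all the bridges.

The edges on the cycle I-A-B-F-I are not bridges since each lies on that cycle.
But removing C-E disconnects C from E; removing A-E disconnects A from E; removing G-E disconnects G from E; removing B-D disconnects B from D — these are bridges.
In total 5 edges are bridges.

A-E, B-D, C-E, E-G, E-H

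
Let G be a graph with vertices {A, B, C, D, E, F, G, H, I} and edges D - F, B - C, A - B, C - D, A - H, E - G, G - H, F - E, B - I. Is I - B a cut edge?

Removing I - B leaves no path between I and B: the component count goes from 1 to 2. So it is a bridge.

Yes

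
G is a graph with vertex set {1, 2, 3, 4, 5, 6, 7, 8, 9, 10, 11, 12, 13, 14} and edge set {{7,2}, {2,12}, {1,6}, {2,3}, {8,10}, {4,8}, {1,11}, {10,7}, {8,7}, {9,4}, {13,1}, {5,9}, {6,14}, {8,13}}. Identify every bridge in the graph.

The edges on the cycle 8-10-7-8 are not bridges since each lies on that cycle.
But removing 1—6 disconnects 1 from 6; removing 2—3 disconnects 2 from 3; removing 7—2 disconnects 7 from 2; removing 12—2 disconnects 12 from 2 — these are bridges.
In total 11 edges are bridges.

1-11, 1-13, 1-6, 12-2, 13-8, 14-6, 2-3, 2-7, 4-8, 4-9, 5-9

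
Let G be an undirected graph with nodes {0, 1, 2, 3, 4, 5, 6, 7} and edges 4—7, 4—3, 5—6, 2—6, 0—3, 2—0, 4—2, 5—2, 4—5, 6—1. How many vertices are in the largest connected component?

8

Starting from 0 we can reach 0, 1, 2, 3, 4, 5, 6, 7. That is one component of size 8.
The largest has 8 vertices.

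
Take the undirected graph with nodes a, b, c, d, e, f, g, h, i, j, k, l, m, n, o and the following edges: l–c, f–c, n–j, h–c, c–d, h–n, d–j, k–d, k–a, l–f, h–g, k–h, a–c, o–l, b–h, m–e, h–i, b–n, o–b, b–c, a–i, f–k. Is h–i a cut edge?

No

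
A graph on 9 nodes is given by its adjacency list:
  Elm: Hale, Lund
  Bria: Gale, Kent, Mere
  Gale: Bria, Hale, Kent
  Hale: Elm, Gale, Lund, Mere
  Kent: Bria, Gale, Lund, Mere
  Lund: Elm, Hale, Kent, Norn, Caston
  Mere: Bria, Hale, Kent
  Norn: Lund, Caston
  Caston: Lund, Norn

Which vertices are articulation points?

Lund

Removing Lund increases the component count from 1 to 2, so Lund is a cut vertex.
By contrast removing Gale leaves 1 component; it is not a cut vertex. No other vertex is a cut vertex either.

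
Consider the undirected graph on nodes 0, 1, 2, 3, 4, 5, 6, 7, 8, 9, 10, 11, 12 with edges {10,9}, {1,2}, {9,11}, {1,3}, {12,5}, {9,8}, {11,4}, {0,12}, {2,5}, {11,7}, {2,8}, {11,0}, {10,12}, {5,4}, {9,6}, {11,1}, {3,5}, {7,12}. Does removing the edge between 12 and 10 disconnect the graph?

After removing 12-10, the path 12-7-11-9-10 still connects them, so the edge is not a bridge.

No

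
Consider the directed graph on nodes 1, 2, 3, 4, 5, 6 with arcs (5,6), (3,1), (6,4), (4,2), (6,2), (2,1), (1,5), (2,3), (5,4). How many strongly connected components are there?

{1, 2, 3, 4, 5, 6} are all mutually reachable — one SCC of size 6.
That gives 1 strongly connected component.

1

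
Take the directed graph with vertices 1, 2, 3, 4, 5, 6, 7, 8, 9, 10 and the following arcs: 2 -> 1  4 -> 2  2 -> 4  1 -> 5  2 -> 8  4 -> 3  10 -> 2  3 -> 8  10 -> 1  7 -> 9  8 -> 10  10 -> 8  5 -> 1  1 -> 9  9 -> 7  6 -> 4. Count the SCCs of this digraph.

{2, 3, 4, 8, 10} are all mutually reachable — one SCC of size 5.
{1, 5} are all mutually reachable — one SCC of size 2.
{7, 9} are all mutually reachable — one SCC of size 2.
{6} is an SCC by itself.
That gives 4 strongly connected components.

4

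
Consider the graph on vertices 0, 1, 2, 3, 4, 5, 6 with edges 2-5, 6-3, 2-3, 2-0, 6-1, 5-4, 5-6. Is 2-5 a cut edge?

After removing 2-5, the path 2-3-6-5 still connects them, so the edge is not a bridge.

No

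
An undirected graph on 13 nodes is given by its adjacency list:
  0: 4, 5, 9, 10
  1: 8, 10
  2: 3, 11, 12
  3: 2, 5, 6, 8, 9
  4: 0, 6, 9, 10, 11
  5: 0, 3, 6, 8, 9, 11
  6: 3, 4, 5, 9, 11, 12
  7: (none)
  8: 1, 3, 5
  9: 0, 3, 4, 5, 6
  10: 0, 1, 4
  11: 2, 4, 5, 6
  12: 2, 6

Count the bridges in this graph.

The edges on the cycle 4-10-1-8-3-5-0-4 are not bridges since each lies on that cycle.
Every edge lies on some cycle, so there are no bridges.

0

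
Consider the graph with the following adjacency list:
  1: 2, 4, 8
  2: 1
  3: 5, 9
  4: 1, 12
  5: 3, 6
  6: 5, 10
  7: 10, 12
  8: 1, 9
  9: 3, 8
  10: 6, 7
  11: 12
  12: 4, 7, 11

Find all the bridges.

1-2, 11-12

The edges on the cycle 5-6-10-7-12-4-1-8-9-3-5 are not bridges since each lies on that cycle.
But removing 2-1 disconnects 2 from 1; removing 11-12 disconnects 11 from 12 — these are bridges.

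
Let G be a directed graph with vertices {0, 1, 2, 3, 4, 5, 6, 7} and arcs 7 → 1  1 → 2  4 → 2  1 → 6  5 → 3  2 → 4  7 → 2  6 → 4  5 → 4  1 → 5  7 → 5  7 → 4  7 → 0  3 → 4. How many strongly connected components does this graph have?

7

{2, 4} are all mutually reachable — one SCC of size 2.
{0} is an SCC by itself.
{3} is an SCC by itself.
{1} is an SCC by itself.
{5} is an SCC by itself.
(and 2 more singleton SCCs)
That gives 7 strongly connected components.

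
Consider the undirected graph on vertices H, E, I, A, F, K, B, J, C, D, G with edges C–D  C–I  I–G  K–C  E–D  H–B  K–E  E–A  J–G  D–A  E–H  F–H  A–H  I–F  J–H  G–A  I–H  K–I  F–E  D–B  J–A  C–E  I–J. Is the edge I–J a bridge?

No

After removing I–J, the path I-G-J still connects them, so the edge is not a bridge.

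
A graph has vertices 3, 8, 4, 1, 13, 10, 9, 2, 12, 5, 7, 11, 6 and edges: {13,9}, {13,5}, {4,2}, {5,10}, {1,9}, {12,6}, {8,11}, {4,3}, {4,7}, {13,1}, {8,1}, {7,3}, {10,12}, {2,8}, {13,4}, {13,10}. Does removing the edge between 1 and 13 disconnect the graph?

After removing 1 - 13, the path 1-9-13 still connects them, so the edge is not a bridge.

No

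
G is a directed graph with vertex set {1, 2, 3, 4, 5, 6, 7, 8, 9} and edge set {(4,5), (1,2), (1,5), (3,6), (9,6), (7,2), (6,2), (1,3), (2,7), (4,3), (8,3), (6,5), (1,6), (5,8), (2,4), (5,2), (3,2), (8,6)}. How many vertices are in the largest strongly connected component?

7

{2, 3, 4, 5, 6, 7, 8} are all mutually reachable — one SCC of size 7.
{1} is an SCC by itself.
{9} is an SCC by itself.
The largest has 7 vertices.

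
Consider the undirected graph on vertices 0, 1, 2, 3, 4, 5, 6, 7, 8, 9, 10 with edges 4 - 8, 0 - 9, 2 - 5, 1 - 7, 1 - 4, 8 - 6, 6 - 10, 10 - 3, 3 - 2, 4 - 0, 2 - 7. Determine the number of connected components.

1

Starting from 0 we can reach 0, 1, 2, 3, 4, 5, 6, 7, 8, 9, 10. That is one component of size 11.
Total: 1 component.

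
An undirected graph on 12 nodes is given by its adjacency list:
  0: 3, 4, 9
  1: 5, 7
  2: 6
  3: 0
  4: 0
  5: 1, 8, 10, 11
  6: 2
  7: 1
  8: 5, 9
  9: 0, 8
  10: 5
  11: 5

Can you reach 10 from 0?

From 0 we can reach 0, 1, 3, 4, 5, 7, 8, 9, 10, 11, which includes 10.

Yes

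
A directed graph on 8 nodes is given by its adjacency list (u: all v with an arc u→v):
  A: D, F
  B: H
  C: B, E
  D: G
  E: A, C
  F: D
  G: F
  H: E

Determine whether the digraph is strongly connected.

There is no directed path from F to H, so the graph is not strongly connected.

No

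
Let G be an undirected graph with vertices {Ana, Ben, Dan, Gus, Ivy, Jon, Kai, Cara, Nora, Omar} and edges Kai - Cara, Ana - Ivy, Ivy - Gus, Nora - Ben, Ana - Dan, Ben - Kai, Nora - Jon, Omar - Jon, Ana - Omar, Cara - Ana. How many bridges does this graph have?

The edges on the cycle Nora-Ben-Kai-Cara-Ana-Omar-Jon-Nora are not bridges since each lies on that cycle.
But removing Dan - Ana disconnects Dan from Ana; removing Gus - Ivy disconnects Gus from Ivy; removing Ana - Ivy disconnects Ana from Ivy — these are bridges.
That makes 3 bridges.

3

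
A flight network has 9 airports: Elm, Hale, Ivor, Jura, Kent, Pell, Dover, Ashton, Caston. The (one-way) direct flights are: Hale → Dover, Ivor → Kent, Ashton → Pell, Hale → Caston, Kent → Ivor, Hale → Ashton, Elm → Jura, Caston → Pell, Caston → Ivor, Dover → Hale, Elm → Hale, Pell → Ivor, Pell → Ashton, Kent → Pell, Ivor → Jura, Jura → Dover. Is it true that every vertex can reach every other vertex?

There is no directed path from Hale to Elm, so the graph is not strongly connected.

No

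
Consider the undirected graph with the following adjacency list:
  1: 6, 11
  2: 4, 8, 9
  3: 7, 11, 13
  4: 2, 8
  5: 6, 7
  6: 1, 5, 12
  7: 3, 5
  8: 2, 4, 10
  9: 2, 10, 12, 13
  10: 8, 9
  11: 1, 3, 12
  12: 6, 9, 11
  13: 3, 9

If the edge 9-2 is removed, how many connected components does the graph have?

1

9 and 2 are still connected via 9-10-8-2, so the component count stays at 1.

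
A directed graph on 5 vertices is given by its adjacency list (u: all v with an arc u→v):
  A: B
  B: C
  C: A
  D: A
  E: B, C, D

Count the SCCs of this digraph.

{A, B, C} are all mutually reachable — one SCC of size 3.
{E} is an SCC by itself.
{D} is an SCC by itself.
That gives 3 strongly connected components.

3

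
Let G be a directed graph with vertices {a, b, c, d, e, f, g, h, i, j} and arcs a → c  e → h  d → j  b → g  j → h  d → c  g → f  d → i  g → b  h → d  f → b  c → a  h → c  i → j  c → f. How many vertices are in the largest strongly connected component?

{d, h, i, j} are all mutually reachable — one SCC of size 4.
{b, f, g} are all mutually reachable — one SCC of size 3.
{a, c} are all mutually reachable — one SCC of size 2.
{e} is an SCC by itself.
The largest has 4 vertices.

4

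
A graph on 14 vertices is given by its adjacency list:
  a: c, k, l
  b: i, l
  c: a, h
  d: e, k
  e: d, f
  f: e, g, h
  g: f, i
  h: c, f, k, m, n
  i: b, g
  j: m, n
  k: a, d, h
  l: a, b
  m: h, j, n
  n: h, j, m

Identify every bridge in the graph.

none

The edges on the cycle h-c-a-l-b-i-g-f-h are not bridges since each lies on that cycle.
Every edge lies on some cycle, so there are no bridges.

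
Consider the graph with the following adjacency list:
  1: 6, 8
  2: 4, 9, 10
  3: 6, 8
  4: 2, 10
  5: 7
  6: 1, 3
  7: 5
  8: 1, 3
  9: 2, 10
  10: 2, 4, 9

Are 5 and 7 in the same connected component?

From 5 we can reach 5, 7, which includes 7.

Yes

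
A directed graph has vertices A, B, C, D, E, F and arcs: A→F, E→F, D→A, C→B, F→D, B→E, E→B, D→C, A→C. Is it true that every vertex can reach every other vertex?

From A we can reach every vertex (A, B, C, D, E, F), and every vertex can reach A (A, B, C, D, E, F). So the whole graph is one strongly connected component.

Yes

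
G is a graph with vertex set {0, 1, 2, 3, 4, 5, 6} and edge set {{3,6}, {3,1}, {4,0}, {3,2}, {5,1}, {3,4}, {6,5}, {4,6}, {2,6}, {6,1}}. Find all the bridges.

0-4

The edges on the cycle 3-2-6-3 are not bridges since each lies on that cycle.
But removing 4 - 0 disconnects 4 from 0 — this is a bridge.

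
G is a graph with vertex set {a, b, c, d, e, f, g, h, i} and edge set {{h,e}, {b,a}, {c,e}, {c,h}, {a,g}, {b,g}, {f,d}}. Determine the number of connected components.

4

i is isolated — a component by itself.
Starting from d we can reach d, f. That is one component of size 2.
Starting from a we can reach a, b, g. That is one component of size 3.
Starting from c we can reach c, e, h. That is one component of size 3.
Total: 4 components.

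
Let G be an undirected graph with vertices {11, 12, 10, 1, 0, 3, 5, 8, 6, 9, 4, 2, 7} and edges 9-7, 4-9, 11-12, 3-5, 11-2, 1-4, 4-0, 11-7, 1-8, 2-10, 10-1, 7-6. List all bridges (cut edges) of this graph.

0-4, 1-8, 11-12, 3-5, 6-7

The edges on the cycle 11-2-10-1-4-9-7-11 are not bridges since each lies on that cycle.
But removing 6-7 disconnects 6 from 7; removing 3-5 disconnects 3 from 5; removing 1-8 disconnects 1 from 8; removing 11-12 disconnects 11 from 12 — these are bridges.
In total 5 edges are bridges.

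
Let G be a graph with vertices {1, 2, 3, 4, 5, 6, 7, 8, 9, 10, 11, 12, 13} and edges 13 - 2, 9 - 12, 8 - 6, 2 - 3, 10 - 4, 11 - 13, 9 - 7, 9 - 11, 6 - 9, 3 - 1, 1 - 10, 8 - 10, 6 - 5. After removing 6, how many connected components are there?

2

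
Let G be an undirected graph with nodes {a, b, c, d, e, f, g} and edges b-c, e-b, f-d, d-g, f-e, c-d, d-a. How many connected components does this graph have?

Starting from a we can reach a, b, c, d, e, f, g. That is one component of size 7.
Total: 1 component.

1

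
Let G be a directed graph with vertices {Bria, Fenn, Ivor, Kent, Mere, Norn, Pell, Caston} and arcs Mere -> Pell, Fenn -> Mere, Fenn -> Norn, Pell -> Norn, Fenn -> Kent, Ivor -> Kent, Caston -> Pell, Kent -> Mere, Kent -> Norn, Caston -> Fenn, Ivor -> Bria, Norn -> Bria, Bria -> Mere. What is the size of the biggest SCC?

{Bria, Mere, Norn, Pell} are all mutually reachable — one SCC of size 4.
{Fenn} is an SCC by itself.
{Caston} is an SCC by itself.
{Ivor} is an SCC by itself.
{Kent} is an SCC by itself.
The largest has 4 vertices.

4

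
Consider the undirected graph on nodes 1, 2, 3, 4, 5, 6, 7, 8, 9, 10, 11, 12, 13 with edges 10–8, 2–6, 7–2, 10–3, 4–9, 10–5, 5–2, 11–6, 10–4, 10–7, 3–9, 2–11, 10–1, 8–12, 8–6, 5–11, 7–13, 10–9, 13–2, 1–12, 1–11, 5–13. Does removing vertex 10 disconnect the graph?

Yes

Deleting 10 raises the number of components from 1 to 2, so 10 is a cut vertex.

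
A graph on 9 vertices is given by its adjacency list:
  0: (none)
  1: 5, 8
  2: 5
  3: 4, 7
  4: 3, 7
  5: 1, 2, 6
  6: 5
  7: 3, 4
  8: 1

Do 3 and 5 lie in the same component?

The component containing 3 is {3, 4, 7}, and 5 is not in it.

No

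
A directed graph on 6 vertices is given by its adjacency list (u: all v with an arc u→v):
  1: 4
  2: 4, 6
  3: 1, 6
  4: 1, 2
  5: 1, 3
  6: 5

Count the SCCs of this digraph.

{1, 2, 3, 4, 5, 6} are all mutually reachable — one SCC of size 6.
That gives 1 strongly connected component.

1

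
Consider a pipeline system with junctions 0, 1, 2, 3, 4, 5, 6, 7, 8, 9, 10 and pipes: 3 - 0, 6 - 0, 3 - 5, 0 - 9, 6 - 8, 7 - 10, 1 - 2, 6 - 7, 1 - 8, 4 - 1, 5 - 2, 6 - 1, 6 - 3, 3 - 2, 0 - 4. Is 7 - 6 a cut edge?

Yes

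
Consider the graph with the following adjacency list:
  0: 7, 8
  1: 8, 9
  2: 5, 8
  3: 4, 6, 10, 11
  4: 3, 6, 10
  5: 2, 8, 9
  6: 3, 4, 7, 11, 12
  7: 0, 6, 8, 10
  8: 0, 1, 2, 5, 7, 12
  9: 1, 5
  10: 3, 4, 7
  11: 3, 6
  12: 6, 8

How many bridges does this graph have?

The edges on the cycle 8-2-5-8 are not bridges since each lies on that cycle.
Every edge lies on some cycle, so there are no bridges.

0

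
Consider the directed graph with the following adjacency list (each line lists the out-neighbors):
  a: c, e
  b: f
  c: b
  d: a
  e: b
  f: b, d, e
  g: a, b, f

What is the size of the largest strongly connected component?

{a, b, c, d, e, f} are all mutually reachable — one SCC of size 6.
{g} is an SCC by itself.
The largest has 6 vertices.

6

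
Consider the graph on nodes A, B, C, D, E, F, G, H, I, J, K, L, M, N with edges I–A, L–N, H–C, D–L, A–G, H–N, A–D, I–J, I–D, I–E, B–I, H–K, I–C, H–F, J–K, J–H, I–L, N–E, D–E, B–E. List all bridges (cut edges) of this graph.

A-G, F-H

The edges on the cycle I-A-D-I are not bridges since each lies on that cycle.
But removing G–A disconnects G from A; removing H–F disconnects H from F — these are bridges.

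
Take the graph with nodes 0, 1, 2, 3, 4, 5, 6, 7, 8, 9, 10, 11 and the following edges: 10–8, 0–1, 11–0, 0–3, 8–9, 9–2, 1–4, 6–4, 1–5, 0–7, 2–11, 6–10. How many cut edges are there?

3

The edges on the cycle 6-10-8-9-2-11-0-1-4-6 are not bridges since each lies on that cycle.
But removing 3–0 disconnects 3 from 0; removing 7–0 disconnects 7 from 0; removing 5–1 disconnects 5 from 1 — these are bridges.
That makes 3 bridges.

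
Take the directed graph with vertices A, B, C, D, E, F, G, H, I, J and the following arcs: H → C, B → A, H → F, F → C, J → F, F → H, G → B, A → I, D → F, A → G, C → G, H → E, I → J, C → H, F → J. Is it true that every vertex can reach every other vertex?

No

There is no directed path from A to D, so the graph is not strongly connected.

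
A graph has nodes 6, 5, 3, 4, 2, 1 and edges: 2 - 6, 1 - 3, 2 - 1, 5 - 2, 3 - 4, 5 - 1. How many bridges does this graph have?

3

The edges on the cycle 5-2-1-5 are not bridges since each lies on that cycle.
But removing 3 - 4 disconnects 3 from 4; removing 1 - 3 disconnects 1 from 3; removing 2 - 6 disconnects 2 from 6 — these are bridges.
That makes 3 bridges.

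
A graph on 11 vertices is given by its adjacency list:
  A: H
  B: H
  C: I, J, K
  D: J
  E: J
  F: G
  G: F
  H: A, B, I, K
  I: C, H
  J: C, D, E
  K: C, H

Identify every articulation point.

Removing C increases the component count from 2 to 3, so C is a cut vertex.
Removing H increases the component count from 2 to 4, so H is a cut vertex.
Removing J increases the component count from 2 to 4, so J is a cut vertex.
By contrast removing B leaves 2 components; it is not a cut vertex. No other vertex is a cut vertex either.

C, H, J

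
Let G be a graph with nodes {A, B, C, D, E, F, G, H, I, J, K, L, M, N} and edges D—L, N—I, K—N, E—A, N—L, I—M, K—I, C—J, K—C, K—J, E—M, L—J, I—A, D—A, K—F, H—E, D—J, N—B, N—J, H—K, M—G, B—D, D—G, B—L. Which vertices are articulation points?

Removing K increases the component count from 1 to 2, so K is a cut vertex.
By contrast removing C leaves 1 component; it is not a cut vertex. No other vertex is a cut vertex either.

K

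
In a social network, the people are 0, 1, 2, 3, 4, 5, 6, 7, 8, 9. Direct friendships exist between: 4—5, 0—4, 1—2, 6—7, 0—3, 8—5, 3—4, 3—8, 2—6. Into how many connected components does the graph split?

3

9 is isolated — a component by itself.
Starting from 1 we can reach 1, 2, 6, 7. That is one component of size 4.
Starting from 0 we can reach 0, 3, 4, 5, 8. That is one component of size 5.
Total: 3 components.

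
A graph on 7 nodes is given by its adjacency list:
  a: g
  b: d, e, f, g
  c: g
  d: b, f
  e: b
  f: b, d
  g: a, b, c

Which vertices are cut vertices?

b, g

Removing b increases the component count from 1 to 3, so b is a cut vertex.
Removing g increases the component count from 1 to 3, so g is a cut vertex.
By contrast removing a leaves 1 component; it is not a cut vertex. No other vertex is a cut vertex either.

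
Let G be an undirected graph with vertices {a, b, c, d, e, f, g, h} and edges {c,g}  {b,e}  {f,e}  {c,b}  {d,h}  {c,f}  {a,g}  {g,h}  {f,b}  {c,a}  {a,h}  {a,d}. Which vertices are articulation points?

Removing c increases the component count from 1 to 2, so c is a cut vertex.
By contrast removing f leaves 1 component; it is not a cut vertex. No other vertex is a cut vertex either.

c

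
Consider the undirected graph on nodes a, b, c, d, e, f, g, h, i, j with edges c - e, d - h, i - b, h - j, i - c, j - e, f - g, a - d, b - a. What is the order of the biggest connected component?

Starting from f we can reach f, g. That is one component of size 2.
Starting from a we can reach a, b, c, d, e, h, i, j. That is one component of size 8.
The largest has 8 vertices.

8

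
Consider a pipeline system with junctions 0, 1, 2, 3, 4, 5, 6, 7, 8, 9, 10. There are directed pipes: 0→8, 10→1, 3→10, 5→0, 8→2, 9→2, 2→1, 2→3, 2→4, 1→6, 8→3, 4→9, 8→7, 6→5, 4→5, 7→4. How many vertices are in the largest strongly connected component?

11

{0, 1, 2, 3, 4, 5, 6, 7, 8, 9, 10} are all mutually reachable — one SCC of size 11.
The largest has 11 vertices.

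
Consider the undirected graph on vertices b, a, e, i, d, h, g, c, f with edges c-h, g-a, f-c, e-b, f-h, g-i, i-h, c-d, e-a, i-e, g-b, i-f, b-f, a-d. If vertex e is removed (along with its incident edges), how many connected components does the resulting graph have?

1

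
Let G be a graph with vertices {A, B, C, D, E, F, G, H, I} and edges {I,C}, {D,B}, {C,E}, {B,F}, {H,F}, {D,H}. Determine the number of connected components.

4

A is isolated — a component by itself.
G is isolated — a component by itself.
Starting from C we can reach C, E, I. That is one component of size 3.
Starting from B we can reach B, D, F, H. That is one component of size 4.
Total: 4 components.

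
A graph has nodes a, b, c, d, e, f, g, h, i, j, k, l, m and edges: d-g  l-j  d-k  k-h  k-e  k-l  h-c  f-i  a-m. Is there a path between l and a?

No

The component containing l is {c, d, e, g, h, j, k, l}, and a is not in it.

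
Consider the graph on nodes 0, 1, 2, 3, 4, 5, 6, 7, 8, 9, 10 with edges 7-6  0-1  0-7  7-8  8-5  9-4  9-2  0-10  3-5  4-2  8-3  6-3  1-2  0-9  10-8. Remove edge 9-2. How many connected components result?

9 and 2 are still connected via 9-4-2, so the component count stays at 1.

1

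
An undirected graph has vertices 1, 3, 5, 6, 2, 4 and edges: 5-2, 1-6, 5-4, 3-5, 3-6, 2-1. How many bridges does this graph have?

1

The edges on the cycle 3-5-2-1-6-3 are not bridges since each lies on that cycle.
But removing 5-4 disconnects 5 from 4 — this is a bridge.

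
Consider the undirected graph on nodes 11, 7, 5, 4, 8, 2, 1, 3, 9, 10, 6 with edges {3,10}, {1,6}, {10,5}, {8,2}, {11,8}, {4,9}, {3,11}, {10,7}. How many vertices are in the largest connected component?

Starting from 1 we can reach 1, 6. That is one component of size 2.
Starting from 4 we can reach 4, 9. That is one component of size 2.
Starting from 2 we can reach 2, 3, 5, 7, 8, 10, 11. That is one component of size 7.
The largest has 7 vertices.

7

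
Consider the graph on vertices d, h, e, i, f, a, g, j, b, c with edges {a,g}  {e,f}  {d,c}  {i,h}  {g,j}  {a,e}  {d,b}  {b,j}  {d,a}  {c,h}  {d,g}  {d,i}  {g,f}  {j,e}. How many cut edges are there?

The edges on the cycle d-c-h-i-d are not bridges since each lies on that cycle.
Every edge lies on some cycle, so there are no bridges.

0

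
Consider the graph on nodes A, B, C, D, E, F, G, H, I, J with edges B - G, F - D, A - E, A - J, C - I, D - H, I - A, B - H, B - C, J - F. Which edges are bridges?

A-E, B-G

The edges on the cycle B-C-I-A-J-F-D-H-B are not bridges since each lies on that cycle.
But removing E - A disconnects E from A; removing B - G disconnects B from G — these are bridges.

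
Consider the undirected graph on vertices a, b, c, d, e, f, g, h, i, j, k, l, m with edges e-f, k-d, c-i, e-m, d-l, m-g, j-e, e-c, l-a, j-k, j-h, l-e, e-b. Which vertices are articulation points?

c, e, j, l, m

Removing c increases the component count from 1 to 2, so c is a cut vertex.
Removing e increases the component count from 1 to 5, so e is a cut vertex.
Removing j increases the component count from 1 to 2, so j is a cut vertex.
Likewise l, m are cut vertices.
By contrast removing d leaves 1 component; it is not a cut vertex. No other vertex is a cut vertex either.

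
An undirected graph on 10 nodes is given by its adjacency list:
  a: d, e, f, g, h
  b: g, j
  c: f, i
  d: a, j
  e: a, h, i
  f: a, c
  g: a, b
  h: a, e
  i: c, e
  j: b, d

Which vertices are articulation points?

a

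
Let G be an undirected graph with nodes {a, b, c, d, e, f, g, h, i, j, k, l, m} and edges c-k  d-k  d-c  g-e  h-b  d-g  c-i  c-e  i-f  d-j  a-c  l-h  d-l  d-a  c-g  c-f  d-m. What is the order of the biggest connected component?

Starting from a we can reach a, b, c, d, e, f, g, h, i, j, k, l, m. That is one component of size 13.
The largest has 13 vertices.

13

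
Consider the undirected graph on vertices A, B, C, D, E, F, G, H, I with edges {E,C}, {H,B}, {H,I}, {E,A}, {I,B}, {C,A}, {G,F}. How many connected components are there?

D is isolated — a component by itself.
Starting from F we can reach F, G. That is one component of size 2.
Starting from B we can reach B, H, I. That is one component of size 3.
Starting from A we can reach A, C, E. That is one component of size 3.
Total: 4 components.

4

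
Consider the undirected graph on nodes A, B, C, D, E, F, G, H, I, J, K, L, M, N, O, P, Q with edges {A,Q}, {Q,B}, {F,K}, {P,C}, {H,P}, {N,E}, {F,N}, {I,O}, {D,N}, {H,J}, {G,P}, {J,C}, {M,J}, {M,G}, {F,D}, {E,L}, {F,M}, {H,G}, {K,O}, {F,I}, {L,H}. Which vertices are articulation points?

F, Q

Removing F increases the component count from 2 to 3, so F is a cut vertex.
Removing Q increases the component count from 2 to 3, so Q is a cut vertex.
By contrast removing P leaves 2 components; it is not a cut vertex. No other vertex is a cut vertex either.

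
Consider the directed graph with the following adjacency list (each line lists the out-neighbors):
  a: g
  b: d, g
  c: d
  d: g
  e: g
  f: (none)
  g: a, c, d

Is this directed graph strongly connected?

There is no directed path from c to e, so the graph is not strongly connected.

No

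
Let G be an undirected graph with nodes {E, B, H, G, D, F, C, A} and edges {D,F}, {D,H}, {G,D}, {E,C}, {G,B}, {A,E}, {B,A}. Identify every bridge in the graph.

removing C-E disconnects C from E; removing F-D disconnects F from D; removing D-G disconnects D from G; removing H-D disconnects H from D — these are bridges.
In total 7 edges are bridges.

A-B, A-E, B-G, C-E, D-F, D-G, D-H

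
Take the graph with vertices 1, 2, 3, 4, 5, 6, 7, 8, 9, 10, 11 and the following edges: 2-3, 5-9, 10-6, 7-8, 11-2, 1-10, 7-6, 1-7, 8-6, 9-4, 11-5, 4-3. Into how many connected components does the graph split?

Starting from 1 we can reach 1, 6, 7, 8, 10. That is one component of size 5.
Starting from 2 we can reach 2, 3, 4, 5, 9, 11. That is one component of size 6.
Total: 2 components.

2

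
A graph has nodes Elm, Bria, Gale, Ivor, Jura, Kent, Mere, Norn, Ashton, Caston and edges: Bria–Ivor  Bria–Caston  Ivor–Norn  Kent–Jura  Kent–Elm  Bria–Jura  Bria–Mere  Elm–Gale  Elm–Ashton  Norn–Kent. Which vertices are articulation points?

Elm, Bria, Kent

Removing Elm increases the component count from 1 to 3, so Elm is a cut vertex.
Removing Bria increases the component count from 1 to 3, so Bria is a cut vertex.
Removing Kent increases the component count from 1 to 2, so Kent is a cut vertex.
By contrast removing Jura leaves 1 component; it is not a cut vertex. No other vertex is a cut vertex either.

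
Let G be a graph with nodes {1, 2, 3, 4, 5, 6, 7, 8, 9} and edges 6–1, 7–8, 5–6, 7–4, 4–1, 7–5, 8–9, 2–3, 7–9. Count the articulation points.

1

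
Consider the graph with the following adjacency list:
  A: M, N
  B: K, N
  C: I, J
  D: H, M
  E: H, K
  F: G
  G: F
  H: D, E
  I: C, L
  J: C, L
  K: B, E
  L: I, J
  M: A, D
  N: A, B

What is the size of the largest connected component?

Starting from F we can reach F, G. That is one component of size 2.
Starting from C we can reach C, I, J, L. That is one component of size 4.
Starting from A we can reach A, B, D, E, H, K, M, N. That is one component of size 8.
The largest has 8 vertices.

8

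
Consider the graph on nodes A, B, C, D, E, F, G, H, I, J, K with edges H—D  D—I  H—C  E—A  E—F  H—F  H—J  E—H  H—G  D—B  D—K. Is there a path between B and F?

Yes

From B we can reach A, B, C, D, E, F, G, H, I, J, K, which includes F.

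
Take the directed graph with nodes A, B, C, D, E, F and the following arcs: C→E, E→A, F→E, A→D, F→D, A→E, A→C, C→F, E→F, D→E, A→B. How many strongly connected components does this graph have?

2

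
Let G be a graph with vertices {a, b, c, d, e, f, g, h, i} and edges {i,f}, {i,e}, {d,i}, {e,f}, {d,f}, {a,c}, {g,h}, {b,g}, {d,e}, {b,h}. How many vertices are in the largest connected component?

4

Starting from a we can reach a, c. That is one component of size 2.
Starting from b we can reach b, g, h. That is one component of size 3.
Starting from d we can reach d, e, f, i. That is one component of size 4.
The largest has 4 vertices.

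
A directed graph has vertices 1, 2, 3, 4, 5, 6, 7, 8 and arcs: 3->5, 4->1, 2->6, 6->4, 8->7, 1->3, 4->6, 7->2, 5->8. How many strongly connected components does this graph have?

1

{1, 2, 3, 4, 5, 6, 7, 8} are all mutually reachable — one SCC of size 8.
That gives 1 strongly connected component.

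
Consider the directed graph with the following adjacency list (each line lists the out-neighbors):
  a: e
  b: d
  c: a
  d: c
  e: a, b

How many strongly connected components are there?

1

{a, b, c, d, e} are all mutually reachable — one SCC of size 5.
That gives 1 strongly connected component.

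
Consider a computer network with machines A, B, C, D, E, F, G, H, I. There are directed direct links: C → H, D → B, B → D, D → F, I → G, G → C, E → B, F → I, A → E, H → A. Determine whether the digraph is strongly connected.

From C we can reach every vertex (A, B, C, D, E, F, G, H, I), and every vertex can reach C (A, B, C, D, E, F, G, H, I). So the whole graph is one strongly connected component.

Yes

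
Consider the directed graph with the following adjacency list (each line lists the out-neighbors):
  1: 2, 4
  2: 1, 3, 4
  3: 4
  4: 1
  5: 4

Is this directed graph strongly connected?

There is no directed path from 3 to 5, so the graph is not strongly connected.

No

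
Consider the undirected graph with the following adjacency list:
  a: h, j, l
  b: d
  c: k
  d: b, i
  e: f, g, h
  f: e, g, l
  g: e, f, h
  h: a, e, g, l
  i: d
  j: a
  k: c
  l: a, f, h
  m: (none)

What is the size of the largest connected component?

m is isolated — a component by itself.
Starting from c we can reach c, k. That is one component of size 2.
Starting from b we can reach b, d, i. That is one component of size 3.
Starting from a we can reach a, e, f, g, h, j, l. That is one component of size 7.
The largest has 7 vertices.

7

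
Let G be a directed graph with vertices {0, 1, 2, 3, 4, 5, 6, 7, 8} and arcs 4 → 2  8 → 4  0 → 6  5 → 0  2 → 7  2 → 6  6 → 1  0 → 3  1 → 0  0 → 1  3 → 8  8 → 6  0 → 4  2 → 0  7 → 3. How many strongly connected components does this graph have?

2

{0, 1, 2, 3, 4, 6, 7, 8} are all mutually reachable — one SCC of size 8.
{5} is an SCC by itself.
That gives 2 strongly connected components.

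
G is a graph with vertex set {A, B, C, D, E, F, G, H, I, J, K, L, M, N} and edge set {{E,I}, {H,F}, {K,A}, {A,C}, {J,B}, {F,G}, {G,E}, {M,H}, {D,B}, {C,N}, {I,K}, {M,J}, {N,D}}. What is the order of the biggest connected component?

13

L is isolated — a component by itself.
Starting from A we can reach A, B, C, D, E, F, G, H, I, J, K, M, N. That is one component of size 13.
The largest has 13 vertices.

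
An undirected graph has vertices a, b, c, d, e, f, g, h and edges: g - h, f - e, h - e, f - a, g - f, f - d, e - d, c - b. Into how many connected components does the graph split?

2

Starting from b we can reach b, c. That is one component of size 2.
Starting from a we can reach a, d, e, f, g, h. That is one component of size 6.
Total: 2 components.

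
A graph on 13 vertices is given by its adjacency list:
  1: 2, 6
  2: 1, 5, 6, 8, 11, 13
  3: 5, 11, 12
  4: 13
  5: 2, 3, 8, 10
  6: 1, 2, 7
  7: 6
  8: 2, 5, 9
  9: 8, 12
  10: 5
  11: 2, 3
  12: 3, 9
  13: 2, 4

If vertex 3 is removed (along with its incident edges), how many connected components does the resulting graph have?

With 3 gone, the remaining components are: {1, 2, 4, 5, 6, 7, 8, 9, 10, 11, 12, 13}.
That is 1 component.

1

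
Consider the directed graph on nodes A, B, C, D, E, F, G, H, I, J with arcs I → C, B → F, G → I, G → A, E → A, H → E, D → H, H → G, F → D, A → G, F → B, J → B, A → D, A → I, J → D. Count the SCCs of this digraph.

5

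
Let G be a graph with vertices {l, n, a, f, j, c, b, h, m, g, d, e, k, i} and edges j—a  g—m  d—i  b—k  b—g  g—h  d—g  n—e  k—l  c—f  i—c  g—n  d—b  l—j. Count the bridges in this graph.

11

The edges on the cycle d-b-g-d are not bridges since each lies on that cycle.
But removing n—g disconnects n from g; removing k—l disconnects k from l; removing j—l disconnects j from l; removing d—i disconnects d from i — these are bridges.
In total 11 edges are bridges.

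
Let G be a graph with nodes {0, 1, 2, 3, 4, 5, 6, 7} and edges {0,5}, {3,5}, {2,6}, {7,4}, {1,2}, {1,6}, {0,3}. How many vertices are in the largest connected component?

3

Starting from 4 we can reach 4, 7. That is one component of size 2.
Starting from 1 we can reach 1, 2, 6. That is one component of size 3.
Starting from 0 we can reach 0, 3, 5. That is one component of size 3.
The largest has 3 vertices.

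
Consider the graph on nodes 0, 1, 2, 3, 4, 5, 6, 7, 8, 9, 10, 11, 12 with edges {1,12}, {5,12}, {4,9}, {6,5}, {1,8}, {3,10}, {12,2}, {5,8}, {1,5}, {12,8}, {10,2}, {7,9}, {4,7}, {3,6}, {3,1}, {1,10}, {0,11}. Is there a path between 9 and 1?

No

The component containing 9 is {4, 7, 9}, and 1 is not in it.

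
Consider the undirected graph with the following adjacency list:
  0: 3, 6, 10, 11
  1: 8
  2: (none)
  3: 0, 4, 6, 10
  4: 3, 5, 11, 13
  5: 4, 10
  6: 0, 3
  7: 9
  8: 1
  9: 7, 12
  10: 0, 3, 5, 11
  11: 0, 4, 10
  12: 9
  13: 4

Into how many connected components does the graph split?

4

2 is isolated — a component by itself.
Starting from 1 we can reach 1, 8. That is one component of size 2.
Starting from 7 we can reach 7, 9, 12. That is one component of size 3.
Starting from 0 we can reach 0, 3, 4, 5, 6, 10, 11, 13. That is one component of size 8.
Total: 4 components.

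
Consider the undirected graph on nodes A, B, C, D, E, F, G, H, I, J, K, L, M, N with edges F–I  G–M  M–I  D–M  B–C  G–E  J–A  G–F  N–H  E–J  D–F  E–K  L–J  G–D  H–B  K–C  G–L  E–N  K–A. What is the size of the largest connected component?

Starting from A we can reach A, B, C, D, E, F, G, H, I, J, K, L, M, N. That is one component of size 14.
The largest has 14 vertices.

14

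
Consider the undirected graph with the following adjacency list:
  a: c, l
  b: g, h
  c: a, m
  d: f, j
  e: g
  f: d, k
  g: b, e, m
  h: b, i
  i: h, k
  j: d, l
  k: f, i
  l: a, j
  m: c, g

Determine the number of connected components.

1

Starting from a we can reach a, b, c, d, e, f, g, h, i, j, k, l, m. That is one component of size 13.
Total: 1 component.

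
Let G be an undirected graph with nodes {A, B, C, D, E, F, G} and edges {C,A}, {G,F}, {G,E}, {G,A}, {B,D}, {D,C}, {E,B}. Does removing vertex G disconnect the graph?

Deleting G raises the number of components from 1 to 2, so G is a cut vertex.

Yes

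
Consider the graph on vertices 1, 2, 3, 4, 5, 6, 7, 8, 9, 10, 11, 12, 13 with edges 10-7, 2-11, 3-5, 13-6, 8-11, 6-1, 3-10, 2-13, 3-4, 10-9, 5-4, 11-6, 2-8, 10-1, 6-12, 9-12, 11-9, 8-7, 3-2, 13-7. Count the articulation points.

1

Removing 3 increases the component count from 1 to 2, so 3 is a cut vertex.
By contrast removing 2 leaves 1 component; it is not a cut vertex. No other vertex is a cut vertex either.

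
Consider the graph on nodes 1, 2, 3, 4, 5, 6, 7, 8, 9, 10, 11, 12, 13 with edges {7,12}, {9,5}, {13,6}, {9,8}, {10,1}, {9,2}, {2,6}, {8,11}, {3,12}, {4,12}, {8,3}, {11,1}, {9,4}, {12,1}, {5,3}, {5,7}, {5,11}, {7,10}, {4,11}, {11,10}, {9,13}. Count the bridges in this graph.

0

The edges on the cycle 9-2-6-13-9 are not bridges since each lies on that cycle.
Every edge lies on some cycle, so there are no bridges.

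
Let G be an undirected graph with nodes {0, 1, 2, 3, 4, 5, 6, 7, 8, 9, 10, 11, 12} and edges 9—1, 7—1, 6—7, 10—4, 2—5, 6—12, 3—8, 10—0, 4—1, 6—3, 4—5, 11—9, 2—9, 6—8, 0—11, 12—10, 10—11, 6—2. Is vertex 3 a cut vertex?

Deleting 3 leaves 1 component (was 1) (its neighbors 6, 8 remain connected to each other), so 3 is not a cut vertex.

No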